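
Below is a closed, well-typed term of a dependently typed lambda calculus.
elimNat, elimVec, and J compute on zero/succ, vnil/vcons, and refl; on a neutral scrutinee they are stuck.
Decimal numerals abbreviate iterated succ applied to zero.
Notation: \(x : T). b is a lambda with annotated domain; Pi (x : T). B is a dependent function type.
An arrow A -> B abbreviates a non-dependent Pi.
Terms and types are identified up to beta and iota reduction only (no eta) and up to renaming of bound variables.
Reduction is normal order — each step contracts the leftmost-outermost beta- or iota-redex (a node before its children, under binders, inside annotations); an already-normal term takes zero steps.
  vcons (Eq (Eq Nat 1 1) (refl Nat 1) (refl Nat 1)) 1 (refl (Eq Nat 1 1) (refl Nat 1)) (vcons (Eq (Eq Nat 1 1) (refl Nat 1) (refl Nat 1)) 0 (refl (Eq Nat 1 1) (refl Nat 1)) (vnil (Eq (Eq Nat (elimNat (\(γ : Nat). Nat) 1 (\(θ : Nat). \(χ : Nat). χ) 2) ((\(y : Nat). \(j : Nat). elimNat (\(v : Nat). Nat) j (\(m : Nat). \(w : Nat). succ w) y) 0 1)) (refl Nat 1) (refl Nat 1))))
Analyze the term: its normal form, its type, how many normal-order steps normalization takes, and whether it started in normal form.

reduced normal form:
  vcons (Eq (Eq Nat 1 1) (refl Nat 1) (refl Nat 1)) 1 (refl (Eq Nat 1 1) (refl Nat 1)) (vcons (Eq (Eq Nat 1 1) (refl Nat 1) (refl Nat 1)) 0 (refl (Eq Nat 1 1) (refl Nat 1)) (vnil (Eq (Eq Nat 1 1) (refl Nat 1) (refl Nat 1))))
inferred type:
  Vec (Eq (Eq Nat 1 1) (refl Nat 1) (refl Nat 1)) 2
steps to reach normal form (normal order): 10
term was already normal: no
first contracted redex: an elimNat iota-redex


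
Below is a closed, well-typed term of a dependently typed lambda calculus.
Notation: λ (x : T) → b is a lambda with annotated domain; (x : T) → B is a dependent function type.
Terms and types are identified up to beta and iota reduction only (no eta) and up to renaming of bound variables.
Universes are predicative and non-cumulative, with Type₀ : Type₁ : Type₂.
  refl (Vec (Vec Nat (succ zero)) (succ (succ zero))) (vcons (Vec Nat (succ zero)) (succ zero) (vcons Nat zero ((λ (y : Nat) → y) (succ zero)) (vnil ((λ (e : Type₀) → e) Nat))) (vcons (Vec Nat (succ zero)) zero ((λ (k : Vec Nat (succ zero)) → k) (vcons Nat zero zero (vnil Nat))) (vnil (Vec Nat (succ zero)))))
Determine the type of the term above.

type:
  Eq (Vec (Vec Nat (succ zero)) (succ (succ zero))) (vcons (Vec Nat (succ zero)) (succ zero) (vcons Nat zero (succ zero) (vnil Nat)) (vcons (Vec Nat (succ zero)) zero (vcons Nat zero zero (vnil Nat)) (vnil (Vec Nat (succ zero))))) (vcons (Vec Nat (succ zero)) (succ zero) (vcons Nat zero (succ zero) (vnil Nat)) (vcons (Vec Nat (succ zero)) zero (vcons Nat zero zero (vnil Nat)) (vnil (Vec Nat (succ zero)))))


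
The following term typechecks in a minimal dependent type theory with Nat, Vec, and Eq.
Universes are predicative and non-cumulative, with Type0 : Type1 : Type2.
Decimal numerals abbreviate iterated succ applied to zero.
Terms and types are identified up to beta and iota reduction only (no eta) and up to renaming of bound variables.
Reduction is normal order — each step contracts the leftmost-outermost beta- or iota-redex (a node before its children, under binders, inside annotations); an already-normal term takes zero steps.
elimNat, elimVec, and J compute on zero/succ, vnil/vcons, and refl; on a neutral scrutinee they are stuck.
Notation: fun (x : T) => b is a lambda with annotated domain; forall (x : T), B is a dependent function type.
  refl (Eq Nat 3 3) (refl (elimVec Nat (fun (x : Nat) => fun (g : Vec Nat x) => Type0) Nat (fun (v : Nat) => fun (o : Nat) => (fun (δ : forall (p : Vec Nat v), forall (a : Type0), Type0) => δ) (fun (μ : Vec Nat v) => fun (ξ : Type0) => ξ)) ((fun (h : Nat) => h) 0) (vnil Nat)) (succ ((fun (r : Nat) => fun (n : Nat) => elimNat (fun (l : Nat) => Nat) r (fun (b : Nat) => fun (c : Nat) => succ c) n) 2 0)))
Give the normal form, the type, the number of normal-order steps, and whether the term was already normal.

normal form:
  refl (Eq Nat 3 3) (refl Nat 3)
the term's type:
  Eq (Eq Nat 3 3) (refl Nat 3) (refl Nat 3)
steps to reach normal form (normal order): 4
already normal: no
first redex: an elimVec iota-redex


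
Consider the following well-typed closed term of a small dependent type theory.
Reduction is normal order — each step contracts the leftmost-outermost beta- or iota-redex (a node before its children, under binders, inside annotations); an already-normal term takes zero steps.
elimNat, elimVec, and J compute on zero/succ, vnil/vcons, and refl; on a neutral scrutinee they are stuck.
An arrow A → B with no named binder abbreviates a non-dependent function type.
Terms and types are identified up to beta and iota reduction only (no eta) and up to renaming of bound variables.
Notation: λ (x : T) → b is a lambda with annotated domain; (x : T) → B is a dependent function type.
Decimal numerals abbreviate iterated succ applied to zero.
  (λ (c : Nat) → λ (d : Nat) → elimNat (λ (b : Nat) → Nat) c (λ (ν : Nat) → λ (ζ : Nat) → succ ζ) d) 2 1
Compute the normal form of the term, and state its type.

resulting normal form:
  3
the term's type:
  Nat


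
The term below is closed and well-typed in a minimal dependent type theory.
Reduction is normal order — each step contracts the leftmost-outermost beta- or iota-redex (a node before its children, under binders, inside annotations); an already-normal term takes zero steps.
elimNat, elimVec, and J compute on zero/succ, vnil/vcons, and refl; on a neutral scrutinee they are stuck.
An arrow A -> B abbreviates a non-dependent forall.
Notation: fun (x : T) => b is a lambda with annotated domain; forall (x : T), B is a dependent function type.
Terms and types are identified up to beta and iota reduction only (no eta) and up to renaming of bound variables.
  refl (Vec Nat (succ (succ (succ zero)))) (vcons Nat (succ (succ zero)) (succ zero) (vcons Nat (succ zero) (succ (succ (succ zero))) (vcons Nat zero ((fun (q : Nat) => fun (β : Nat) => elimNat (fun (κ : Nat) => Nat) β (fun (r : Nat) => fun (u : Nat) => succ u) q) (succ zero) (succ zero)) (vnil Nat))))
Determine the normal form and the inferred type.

resulting normal form:
  refl (Vec Nat (succ (succ (succ zero)))) (vcons Nat (succ (succ zero)) (succ zero) (vcons Nat (succ zero) (succ (succ (succ zero))) (vcons Nat zero (succ (succ zero)) (vnil Nat))))
the term's type:
  Eq (Vec Nat (succ (succ (succ zero)))) (vcons Nat (succ (succ zero)) (succ zero) (vcons Nat (succ zero) (succ (succ (succ zero))) (vcons Nat zero (succ (succ zero)) (vnil Nat)))) (vcons Nat (succ (succ zero)) (succ zero) (vcons Nat (succ zero) (succ (succ (succ zero))) (vcons Nat zero (succ (succ zero)) (vnil Nat))))


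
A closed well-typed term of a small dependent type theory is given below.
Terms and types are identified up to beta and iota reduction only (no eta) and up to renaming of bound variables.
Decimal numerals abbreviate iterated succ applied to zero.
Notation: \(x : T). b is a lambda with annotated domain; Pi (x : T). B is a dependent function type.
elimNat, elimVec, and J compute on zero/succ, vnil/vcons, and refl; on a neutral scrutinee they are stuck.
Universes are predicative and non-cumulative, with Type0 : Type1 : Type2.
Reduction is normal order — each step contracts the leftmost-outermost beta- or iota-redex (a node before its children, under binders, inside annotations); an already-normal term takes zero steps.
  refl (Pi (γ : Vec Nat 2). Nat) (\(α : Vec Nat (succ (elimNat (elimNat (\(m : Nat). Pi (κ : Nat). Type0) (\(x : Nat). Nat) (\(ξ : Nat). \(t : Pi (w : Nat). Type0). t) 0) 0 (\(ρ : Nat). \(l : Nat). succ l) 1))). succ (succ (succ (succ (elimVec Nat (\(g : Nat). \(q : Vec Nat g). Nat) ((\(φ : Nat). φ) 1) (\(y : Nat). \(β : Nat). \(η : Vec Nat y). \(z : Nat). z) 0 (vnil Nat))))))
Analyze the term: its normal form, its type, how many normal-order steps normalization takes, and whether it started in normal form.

normal form:
  refl (Pi (γ : Vec Nat 2). Nat) (\(α : Vec Nat 2). 5)
inferred type:
  Eq (Pi (γ : Vec Nat 2). Nat) (\(α : Vec Nat 2). 5) (\(m : Vec Nat 2). 5)
steps to reach normal form (normal order): 6
term was already normal: no
first redex: an elimNat iota-redex


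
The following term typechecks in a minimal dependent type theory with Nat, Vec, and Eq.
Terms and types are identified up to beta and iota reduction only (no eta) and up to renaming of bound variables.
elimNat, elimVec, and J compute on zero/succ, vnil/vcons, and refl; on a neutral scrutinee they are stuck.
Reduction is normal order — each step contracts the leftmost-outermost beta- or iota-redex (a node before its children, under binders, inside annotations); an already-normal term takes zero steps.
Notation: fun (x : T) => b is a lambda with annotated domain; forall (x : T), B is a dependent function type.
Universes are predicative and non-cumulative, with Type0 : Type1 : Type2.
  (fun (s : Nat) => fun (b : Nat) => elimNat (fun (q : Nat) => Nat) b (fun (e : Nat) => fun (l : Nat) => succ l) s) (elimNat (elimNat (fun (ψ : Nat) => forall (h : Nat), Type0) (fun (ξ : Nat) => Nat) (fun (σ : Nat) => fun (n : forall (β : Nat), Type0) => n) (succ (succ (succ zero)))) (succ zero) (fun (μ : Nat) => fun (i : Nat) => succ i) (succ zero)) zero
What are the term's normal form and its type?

normal form:
  succ (succ zero)
type:
  Nat
observation: the leftmost-outermost redex is a beta-redex, and normalization takes 13 steps.


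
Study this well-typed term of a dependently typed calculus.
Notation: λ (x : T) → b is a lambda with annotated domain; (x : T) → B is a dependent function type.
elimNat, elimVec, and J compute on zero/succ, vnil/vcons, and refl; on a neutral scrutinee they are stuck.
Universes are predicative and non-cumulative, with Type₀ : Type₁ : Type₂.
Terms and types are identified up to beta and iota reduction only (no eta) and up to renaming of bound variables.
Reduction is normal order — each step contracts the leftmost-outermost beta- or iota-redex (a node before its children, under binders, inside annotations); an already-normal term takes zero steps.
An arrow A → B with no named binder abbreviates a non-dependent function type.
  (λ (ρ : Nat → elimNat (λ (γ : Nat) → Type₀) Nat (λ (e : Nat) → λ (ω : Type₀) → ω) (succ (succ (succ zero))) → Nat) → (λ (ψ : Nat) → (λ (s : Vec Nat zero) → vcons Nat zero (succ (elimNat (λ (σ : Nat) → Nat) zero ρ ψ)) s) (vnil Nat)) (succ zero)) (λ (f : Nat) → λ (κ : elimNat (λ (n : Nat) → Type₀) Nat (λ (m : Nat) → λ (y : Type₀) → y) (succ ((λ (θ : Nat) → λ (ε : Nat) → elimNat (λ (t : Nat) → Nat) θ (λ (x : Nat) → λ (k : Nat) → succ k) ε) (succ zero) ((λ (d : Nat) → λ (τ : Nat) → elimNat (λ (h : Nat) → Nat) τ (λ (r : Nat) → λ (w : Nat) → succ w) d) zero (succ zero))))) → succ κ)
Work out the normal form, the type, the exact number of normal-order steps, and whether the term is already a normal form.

normal form:
  vcons Nat zero (succ (succ zero)) (vnil Nat)
the term's type:
  Vec Nat (succ zero)
normal-order step count: 7
started in normal form: no
first redex: a beta-redex


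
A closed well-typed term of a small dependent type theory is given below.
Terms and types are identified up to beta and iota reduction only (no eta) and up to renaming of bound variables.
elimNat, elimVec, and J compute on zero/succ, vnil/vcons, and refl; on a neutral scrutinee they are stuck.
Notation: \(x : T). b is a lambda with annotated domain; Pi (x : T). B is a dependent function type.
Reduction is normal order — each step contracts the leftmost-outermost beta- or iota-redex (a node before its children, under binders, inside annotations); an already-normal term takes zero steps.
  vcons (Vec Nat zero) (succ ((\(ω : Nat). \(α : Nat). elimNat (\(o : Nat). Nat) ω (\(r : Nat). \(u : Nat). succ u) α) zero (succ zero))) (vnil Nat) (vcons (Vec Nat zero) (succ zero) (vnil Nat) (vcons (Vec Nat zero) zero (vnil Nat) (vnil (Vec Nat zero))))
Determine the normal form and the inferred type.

normal form:
  vcons (Vec Nat zero) (succ (succ zero)) (vnil Nat) (vcons (Vec Nat zero) (succ zero) (vnil Nat) (vcons (Vec Nat zero) zero (vnil Nat) (vnil (Vec Nat zero))))
inferred type:
  Vec (Vec Nat zero) (succ (succ (succ zero)))
observation: the first redex contracted is a beta-redex; the normal form is reached in 6 normal-order steps.


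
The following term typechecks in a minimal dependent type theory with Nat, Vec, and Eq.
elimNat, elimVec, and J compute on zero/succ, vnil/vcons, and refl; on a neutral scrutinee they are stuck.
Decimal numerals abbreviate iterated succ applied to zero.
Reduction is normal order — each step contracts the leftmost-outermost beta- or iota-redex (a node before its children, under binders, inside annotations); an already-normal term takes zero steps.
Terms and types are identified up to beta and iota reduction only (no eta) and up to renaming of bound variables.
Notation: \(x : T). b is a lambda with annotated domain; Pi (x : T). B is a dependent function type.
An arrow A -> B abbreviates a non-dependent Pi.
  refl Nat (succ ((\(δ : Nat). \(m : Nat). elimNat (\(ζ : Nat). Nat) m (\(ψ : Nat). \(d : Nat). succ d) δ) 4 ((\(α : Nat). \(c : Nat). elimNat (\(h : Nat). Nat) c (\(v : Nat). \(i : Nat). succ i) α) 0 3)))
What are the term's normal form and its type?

reduced normal form:
  refl Nat 8
type:
  Eq Nat 8 8
observation: the leftmost-outermost redex is a beta-redex, and normalization takes 18 steps.


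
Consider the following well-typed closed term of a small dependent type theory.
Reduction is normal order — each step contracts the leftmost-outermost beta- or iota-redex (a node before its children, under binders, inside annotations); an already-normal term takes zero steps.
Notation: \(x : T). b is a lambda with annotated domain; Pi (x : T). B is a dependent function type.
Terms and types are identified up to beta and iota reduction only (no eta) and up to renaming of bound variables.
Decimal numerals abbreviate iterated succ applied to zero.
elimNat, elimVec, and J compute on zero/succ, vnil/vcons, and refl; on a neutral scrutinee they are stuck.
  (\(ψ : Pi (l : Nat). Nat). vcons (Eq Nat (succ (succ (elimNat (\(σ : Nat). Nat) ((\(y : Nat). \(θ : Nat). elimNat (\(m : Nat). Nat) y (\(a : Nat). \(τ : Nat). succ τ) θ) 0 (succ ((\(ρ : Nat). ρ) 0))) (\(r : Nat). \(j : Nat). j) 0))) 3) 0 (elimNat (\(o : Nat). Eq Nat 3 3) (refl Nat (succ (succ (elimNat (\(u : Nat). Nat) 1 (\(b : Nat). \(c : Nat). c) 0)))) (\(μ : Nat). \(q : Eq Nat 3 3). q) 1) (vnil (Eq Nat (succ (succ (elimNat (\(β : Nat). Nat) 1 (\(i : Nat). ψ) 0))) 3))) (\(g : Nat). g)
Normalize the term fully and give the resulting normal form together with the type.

resulting normal form:
  vcons (Eq Nat 3 3) 0 (refl Nat 3) (vnil (Eq Nat 3 3))
the term's type:
  Vec (Eq Nat 3 3) 1
observation: 15 normal-order steps separate the term from its normal form.


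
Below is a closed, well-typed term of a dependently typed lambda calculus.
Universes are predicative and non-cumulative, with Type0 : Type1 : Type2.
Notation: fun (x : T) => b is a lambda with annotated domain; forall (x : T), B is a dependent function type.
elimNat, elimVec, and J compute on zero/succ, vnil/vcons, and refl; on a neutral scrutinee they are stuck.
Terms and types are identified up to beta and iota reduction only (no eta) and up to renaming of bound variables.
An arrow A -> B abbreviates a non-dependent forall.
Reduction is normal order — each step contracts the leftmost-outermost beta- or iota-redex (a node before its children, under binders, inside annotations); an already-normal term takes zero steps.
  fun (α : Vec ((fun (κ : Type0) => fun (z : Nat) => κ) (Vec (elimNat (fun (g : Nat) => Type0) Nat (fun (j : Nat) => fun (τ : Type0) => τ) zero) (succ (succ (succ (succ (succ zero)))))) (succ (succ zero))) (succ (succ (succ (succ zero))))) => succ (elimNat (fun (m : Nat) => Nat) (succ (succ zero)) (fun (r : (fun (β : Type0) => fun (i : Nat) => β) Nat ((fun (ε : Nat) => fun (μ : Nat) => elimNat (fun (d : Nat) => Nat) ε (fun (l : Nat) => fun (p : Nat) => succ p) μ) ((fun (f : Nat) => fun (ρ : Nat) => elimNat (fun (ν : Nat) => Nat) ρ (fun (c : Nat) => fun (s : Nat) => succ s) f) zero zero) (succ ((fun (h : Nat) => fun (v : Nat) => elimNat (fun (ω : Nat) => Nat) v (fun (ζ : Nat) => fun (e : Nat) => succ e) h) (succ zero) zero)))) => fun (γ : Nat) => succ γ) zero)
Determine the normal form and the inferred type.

normal form:
  fun (α : Vec (Vec Nat (succ (succ (succ (succ (succ zero)))))) (succ (succ (succ (succ zero))))) => succ (succ (succ zero))
the term's type:
  Vec (Vec Nat (succ (succ (succ (succ (succ zero)))))) (succ (succ (succ (succ zero)))) -> Nat


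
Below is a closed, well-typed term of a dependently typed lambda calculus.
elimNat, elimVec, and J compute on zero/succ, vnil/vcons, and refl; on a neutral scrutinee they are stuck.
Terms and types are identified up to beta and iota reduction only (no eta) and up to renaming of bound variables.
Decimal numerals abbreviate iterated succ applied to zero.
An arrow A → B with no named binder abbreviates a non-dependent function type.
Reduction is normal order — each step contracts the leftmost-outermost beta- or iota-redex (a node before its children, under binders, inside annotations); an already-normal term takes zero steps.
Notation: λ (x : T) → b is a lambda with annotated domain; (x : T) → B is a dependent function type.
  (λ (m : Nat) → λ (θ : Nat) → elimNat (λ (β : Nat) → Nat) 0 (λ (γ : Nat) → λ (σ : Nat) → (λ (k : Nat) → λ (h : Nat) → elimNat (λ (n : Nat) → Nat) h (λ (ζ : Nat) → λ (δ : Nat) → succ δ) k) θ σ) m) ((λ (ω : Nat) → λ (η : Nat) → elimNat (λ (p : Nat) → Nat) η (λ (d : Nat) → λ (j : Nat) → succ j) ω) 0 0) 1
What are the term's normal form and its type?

reduced normal form:
  0
the term's type:
  Nat
observation: the first redex contracted is a beta-redex; the normal form is reached in 12 normal-order steps.


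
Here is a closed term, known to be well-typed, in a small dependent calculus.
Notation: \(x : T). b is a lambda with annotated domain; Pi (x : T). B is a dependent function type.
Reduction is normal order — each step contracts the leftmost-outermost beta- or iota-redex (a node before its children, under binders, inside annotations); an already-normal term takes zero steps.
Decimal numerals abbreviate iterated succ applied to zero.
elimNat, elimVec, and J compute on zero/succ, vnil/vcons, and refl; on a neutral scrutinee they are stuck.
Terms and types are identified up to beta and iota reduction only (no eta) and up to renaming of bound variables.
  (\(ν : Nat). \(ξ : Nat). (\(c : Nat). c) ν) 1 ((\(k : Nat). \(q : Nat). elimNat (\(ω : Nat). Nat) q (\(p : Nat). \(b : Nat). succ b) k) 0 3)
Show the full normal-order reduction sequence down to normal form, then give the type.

reduction (normal order):
  (\(ν : Nat). \(ξ : Nat). (\(c : Nat). c) ν) 1 ((\(k : Nat). \(q : Nat). elimNat (\(ω : Nat). Nat) q (\(p : Nat). \(b : Nat). succ b) k) 0 3)
  ~> (\(ν : Nat). (\(ξ : Nat). ξ) 1) ((\(c : Nat). \(k : Nat). elimNat (\(q : Nat). Nat) k (\(ω : Nat). \(p : Nat). succ p) c) 0 3)
  ~> (\(ν : Nat). ν) 1
  ~> 1
type:
  Nat


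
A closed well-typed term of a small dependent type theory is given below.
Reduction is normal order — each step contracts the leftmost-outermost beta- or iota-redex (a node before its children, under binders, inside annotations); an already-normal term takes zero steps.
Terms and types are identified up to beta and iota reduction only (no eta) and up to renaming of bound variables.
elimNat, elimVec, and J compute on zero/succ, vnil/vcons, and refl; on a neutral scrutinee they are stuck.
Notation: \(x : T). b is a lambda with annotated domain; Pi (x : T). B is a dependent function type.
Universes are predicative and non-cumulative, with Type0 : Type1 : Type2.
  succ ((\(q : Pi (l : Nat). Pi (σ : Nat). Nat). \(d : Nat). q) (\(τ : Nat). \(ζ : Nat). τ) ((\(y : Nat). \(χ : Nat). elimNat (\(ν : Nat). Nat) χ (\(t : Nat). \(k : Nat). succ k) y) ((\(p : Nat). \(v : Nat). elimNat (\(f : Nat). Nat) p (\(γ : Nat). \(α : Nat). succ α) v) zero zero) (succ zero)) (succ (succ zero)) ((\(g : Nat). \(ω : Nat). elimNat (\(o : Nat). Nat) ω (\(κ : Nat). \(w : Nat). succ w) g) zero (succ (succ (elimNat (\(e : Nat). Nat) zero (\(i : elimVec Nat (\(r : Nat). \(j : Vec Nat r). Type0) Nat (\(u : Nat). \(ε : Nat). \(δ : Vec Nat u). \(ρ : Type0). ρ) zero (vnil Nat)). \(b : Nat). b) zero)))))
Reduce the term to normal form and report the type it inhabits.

normal form:
  succ (succ (succ zero))
inferred type:
  Nat
observation: the leftmost-outermost redex is a beta-redex, and normalization takes 4 steps.


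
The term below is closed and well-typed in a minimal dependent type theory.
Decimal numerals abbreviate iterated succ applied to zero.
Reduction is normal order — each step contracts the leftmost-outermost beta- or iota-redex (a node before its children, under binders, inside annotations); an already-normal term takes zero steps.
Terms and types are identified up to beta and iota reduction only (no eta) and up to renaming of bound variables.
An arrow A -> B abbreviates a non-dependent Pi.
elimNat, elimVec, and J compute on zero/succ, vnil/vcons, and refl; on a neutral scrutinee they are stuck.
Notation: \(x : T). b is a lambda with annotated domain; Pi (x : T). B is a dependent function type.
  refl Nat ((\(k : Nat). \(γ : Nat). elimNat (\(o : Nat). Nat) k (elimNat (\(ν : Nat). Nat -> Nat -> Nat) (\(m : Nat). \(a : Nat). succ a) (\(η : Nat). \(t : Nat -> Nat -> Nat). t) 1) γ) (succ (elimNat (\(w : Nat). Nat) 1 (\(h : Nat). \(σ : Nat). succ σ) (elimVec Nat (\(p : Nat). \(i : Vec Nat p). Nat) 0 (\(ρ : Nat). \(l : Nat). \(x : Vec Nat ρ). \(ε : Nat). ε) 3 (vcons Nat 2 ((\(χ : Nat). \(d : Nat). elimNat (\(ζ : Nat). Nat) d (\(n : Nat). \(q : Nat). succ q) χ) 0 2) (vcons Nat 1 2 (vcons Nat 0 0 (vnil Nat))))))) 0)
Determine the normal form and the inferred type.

resulting normal form:
  refl Nat 2
the term's type:
  Eq Nat 2 2


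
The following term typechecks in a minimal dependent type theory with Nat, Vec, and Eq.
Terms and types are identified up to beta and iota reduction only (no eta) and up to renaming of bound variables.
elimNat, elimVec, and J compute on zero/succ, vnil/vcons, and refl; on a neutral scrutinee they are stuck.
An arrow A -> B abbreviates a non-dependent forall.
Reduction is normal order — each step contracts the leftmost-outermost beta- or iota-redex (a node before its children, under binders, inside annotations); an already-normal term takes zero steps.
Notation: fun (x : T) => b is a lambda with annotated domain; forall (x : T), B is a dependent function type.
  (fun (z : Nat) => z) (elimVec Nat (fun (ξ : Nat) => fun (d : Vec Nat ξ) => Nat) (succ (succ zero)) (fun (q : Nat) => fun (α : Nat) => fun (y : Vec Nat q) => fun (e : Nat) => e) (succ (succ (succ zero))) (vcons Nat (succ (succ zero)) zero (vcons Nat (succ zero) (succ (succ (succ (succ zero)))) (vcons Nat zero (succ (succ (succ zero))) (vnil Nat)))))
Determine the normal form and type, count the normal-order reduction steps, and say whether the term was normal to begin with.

resulting normal form:
  succ (succ zero)
the term's type:
  Nat
normal-order step count: 17
already normal: no
first redex: a beta-redex


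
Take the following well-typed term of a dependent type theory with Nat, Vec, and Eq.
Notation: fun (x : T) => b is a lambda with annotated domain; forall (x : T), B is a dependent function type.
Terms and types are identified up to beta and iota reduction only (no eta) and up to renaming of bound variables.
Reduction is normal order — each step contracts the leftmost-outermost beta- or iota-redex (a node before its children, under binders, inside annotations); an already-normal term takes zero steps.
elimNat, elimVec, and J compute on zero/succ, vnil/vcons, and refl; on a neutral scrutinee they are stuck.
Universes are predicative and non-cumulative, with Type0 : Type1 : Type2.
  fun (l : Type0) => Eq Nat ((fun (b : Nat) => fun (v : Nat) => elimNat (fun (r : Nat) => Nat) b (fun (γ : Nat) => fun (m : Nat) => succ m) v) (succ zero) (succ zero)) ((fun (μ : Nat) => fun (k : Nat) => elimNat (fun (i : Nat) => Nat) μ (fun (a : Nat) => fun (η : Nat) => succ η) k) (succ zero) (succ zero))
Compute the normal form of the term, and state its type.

normal form:
  fun (l : Type0) => Eq Nat (succ (succ zero)) (succ (succ zero))
inferred type:
  forall (l : Type0), Type0


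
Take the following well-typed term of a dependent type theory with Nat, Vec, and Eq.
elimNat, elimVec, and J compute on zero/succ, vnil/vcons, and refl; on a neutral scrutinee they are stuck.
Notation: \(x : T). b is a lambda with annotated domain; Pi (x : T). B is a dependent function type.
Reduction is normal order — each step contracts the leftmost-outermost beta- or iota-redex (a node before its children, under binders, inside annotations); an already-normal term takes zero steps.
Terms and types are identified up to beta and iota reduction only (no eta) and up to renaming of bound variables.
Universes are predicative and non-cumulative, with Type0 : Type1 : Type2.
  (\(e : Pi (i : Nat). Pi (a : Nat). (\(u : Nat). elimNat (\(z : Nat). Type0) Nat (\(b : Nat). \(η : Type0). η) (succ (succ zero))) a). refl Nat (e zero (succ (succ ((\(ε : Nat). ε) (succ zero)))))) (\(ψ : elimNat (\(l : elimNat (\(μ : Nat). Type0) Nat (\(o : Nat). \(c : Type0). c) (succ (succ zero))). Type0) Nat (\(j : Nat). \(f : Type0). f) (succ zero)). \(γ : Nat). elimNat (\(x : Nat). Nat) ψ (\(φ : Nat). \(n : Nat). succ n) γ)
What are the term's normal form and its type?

resulting normal form:
  refl Nat (succ (succ (succ zero)))
type:
  Eq Nat (succ (succ (succ zero))) (succ (succ (succ zero)))


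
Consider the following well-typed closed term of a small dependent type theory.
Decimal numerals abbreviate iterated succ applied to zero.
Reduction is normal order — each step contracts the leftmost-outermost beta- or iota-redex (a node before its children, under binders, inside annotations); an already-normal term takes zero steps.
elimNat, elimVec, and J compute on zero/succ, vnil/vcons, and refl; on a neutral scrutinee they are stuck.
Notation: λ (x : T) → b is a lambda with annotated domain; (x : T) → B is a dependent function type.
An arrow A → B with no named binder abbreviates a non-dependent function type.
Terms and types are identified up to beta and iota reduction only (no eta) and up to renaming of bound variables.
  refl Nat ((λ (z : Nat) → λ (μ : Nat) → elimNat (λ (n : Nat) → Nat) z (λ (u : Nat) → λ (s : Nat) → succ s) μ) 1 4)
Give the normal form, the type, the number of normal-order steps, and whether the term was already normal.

resulting normal form:
  refl Nat 5
type:
  Eq Nat 5 5
normal-order step count: 15
started in normal form: no
first contracted redex: a beta-redex


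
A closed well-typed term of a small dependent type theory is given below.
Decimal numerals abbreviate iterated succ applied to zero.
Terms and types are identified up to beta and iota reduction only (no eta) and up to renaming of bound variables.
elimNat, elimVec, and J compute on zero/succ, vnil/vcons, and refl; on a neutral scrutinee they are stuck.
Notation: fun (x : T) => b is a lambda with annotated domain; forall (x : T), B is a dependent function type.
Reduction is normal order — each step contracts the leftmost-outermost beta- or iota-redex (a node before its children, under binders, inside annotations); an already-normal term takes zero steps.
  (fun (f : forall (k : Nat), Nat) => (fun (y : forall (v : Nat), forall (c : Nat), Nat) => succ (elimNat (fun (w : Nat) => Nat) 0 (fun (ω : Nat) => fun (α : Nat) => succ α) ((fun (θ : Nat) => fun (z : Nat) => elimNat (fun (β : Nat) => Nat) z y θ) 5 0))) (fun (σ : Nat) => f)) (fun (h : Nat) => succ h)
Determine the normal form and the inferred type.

reduced normal form:
  6
type:
  Nat
observation: the term reaches its normal form after 36 normal-order steps.


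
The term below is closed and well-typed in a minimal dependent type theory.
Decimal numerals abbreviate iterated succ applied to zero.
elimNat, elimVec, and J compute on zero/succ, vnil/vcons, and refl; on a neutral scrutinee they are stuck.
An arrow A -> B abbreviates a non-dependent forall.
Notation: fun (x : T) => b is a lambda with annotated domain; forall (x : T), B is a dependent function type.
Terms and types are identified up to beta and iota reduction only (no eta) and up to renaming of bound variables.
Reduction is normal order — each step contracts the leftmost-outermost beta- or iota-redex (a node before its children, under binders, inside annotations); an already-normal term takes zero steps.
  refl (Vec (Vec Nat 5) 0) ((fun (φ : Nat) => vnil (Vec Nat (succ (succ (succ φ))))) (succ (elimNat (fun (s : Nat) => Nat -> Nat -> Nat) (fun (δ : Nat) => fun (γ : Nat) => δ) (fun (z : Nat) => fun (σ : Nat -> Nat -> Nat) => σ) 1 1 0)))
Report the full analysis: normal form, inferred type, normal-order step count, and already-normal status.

normal form:
  refl (Vec (Vec Nat 5) 0) (vnil (Vec Nat 5))
type:
  Eq (Vec (Vec Nat 5) 0) (vnil (Vec Nat 5)) (vnil (Vec Nat 5))
normal-order step count: 7
already normal: no
first redex: a beta-redex


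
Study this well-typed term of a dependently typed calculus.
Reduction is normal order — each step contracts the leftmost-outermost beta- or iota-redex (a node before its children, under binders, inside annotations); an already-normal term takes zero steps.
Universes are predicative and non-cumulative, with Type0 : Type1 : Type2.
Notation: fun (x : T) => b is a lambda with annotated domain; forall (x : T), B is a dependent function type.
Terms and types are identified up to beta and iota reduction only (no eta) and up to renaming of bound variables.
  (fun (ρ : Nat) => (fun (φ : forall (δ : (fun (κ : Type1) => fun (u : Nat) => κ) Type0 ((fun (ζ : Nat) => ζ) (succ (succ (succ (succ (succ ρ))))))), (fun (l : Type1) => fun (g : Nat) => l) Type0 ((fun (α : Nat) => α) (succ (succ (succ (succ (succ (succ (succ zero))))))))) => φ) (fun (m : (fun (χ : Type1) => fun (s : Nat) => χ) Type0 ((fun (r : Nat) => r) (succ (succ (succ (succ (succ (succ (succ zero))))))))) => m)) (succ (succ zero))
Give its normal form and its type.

reduced normal form:
  fun (ρ : Type0) => ρ
type:
  forall (ρ : Type0), Type0
observation: 4 normal-order steps normalize the term, beginning with a beta-redex.


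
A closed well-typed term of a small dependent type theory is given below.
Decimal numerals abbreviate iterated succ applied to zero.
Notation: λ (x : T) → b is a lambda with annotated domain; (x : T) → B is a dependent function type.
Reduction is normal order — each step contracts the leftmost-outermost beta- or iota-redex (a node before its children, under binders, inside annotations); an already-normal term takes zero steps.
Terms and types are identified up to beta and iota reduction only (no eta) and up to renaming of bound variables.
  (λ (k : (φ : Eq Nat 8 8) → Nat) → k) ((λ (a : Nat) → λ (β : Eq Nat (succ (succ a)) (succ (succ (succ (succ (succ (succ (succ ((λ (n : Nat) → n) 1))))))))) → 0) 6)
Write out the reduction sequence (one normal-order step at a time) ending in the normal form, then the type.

reduction (normal order):
  (λ (k : (φ : Eq Nat 8 8) → Nat) → k) ((λ (a : Nat) → λ (β : Eq Nat (succ (succ a)) (succ (succ (succ (succ (succ (succ (succ ((λ (n : Nat) → n) 1))))))))) → 0) 6)
  ~> (λ (k : Nat) → λ (φ : Eq Nat (succ (succ k)) (succ (succ (succ (succ (succ (succ (succ ((λ (a : Nat) → a) 1))))))))) → 0) 6
  ~> λ (k : Eq Nat 8 (succ (succ (succ (succ (succ (succ (succ ((λ (φ : Nat) → φ) 1))))))))) → 0
  ~> λ (k : Eq Nat 8 8) → 0
the term's type:
  (k : Eq Nat 8 8) → Nat


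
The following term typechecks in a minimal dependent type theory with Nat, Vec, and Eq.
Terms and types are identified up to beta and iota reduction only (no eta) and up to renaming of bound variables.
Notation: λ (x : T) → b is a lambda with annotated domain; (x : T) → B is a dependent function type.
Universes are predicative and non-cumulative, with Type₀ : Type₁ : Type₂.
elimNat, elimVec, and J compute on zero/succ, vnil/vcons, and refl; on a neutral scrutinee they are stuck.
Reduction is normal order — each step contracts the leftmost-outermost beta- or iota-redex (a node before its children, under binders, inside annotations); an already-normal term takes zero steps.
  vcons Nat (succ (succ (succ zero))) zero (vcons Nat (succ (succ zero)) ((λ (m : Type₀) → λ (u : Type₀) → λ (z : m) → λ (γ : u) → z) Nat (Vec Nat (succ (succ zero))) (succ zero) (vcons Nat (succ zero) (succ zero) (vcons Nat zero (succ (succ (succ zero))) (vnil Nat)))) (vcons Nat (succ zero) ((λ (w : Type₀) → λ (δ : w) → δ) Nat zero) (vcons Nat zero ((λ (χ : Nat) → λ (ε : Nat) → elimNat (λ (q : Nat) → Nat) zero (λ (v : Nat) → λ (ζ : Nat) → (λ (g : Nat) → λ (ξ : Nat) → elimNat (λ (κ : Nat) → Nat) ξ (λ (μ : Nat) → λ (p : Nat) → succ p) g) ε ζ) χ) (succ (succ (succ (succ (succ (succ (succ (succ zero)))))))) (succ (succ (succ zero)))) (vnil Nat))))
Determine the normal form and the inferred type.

resulting normal form:
  vcons Nat (succ (succ (succ zero))) zero (vcons Nat (succ (succ zero)) (succ zero) (vcons Nat (succ zero) zero (vcons Nat zero (succ (succ (succ (succ (succ (succ (succ (succ (succ (succ (succ (succ (succ (succ (succ (succ (succ (succ (succ (succ (succ (succ (succ (succ zero)))))))))))))))))))))))) (vnil Nat))))
the term's type:
  Vec Nat (succ (succ (succ (succ zero))))


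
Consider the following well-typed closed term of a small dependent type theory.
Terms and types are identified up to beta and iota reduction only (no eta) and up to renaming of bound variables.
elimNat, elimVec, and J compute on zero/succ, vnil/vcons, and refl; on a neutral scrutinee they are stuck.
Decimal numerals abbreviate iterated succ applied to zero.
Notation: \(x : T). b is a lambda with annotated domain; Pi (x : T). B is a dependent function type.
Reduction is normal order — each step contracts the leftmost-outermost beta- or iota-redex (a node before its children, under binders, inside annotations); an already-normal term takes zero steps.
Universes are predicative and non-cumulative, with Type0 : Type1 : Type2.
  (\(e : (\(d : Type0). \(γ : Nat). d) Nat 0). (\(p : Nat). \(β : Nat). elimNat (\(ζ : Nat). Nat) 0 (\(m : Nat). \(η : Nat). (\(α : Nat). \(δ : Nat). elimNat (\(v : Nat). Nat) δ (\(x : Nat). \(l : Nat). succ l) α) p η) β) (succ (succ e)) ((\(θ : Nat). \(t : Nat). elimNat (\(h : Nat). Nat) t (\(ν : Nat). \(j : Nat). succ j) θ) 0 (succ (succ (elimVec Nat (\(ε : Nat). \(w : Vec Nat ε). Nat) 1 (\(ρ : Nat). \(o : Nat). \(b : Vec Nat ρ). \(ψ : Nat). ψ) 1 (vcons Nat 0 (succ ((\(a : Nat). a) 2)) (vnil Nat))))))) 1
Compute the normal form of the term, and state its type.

resulting normal form:
  9
inferred type:
  Nat


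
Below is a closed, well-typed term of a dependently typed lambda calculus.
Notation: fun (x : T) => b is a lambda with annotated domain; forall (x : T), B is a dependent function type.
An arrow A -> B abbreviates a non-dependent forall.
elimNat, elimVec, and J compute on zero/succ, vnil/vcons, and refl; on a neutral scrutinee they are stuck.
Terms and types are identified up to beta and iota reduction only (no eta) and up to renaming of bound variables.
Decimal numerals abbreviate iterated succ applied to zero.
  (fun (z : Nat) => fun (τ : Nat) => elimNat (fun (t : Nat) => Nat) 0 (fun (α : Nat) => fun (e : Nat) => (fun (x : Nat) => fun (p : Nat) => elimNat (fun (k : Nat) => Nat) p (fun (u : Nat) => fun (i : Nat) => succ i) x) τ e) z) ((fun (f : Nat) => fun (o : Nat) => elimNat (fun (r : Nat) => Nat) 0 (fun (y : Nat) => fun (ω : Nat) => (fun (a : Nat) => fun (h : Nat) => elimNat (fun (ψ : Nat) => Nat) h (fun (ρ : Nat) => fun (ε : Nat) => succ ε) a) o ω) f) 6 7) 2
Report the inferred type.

the term's type:
  Nat


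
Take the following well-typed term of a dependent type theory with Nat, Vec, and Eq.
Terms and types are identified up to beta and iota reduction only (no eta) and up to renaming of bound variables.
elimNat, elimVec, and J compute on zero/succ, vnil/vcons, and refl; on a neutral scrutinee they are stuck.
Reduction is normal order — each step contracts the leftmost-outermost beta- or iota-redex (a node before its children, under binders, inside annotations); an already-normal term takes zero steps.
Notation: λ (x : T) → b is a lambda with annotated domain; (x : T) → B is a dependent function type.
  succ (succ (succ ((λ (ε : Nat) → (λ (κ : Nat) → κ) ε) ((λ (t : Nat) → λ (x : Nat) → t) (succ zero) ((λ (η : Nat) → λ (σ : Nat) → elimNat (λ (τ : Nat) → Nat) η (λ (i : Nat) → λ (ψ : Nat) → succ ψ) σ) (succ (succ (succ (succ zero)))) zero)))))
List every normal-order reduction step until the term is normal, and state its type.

normal-order reduction sequence:
  succ (succ (succ ((λ (ε : Nat) → (λ (κ : Nat) → κ) ε) ((λ (t : Nat) → λ (x : Nat) → t) (succ zero) ((λ (η : Nat) → λ (σ : Nat) → elimNat (λ (τ : Nat) → Nat) η (λ (i : Nat) → λ (ψ : Nat) → succ ψ) σ) (succ (succ (succ (succ zero)))) zero)))))
  ~> succ (succ (succ ((λ (ε : Nat) → ε) ((λ (κ : Nat) → λ (t : Nat) → κ) (succ zero) ((λ (x : Nat) → λ (η : Nat) → elimNat (λ (σ : Nat) → Nat) x (λ (τ : Nat) → λ (i : Nat) → succ i) η) (succ (succ (succ (succ zero)))) zero)))))
  ~> succ (succ (succ ((λ (ε : Nat) → λ (κ : Nat) → ε) (succ zero) ((λ (t : Nat) → λ (x : Nat) → elimNat (λ (η : Nat) → Nat) t (λ (σ : Nat) → λ (τ : Nat) → succ τ) x) (succ (succ (succ (succ zero)))) zero))))
  ~> succ (succ (succ ((λ (ε : Nat) → succ zero) ((λ (κ : Nat) → λ (t : Nat) → elimNat (λ (x : Nat) → Nat) κ (λ (η : Nat) → λ (σ : Nat) → succ σ) t) (succ (succ (succ (succ zero)))) zero))))
  ~> succ (succ (succ (succ zero)))
inferred type:
  Nat


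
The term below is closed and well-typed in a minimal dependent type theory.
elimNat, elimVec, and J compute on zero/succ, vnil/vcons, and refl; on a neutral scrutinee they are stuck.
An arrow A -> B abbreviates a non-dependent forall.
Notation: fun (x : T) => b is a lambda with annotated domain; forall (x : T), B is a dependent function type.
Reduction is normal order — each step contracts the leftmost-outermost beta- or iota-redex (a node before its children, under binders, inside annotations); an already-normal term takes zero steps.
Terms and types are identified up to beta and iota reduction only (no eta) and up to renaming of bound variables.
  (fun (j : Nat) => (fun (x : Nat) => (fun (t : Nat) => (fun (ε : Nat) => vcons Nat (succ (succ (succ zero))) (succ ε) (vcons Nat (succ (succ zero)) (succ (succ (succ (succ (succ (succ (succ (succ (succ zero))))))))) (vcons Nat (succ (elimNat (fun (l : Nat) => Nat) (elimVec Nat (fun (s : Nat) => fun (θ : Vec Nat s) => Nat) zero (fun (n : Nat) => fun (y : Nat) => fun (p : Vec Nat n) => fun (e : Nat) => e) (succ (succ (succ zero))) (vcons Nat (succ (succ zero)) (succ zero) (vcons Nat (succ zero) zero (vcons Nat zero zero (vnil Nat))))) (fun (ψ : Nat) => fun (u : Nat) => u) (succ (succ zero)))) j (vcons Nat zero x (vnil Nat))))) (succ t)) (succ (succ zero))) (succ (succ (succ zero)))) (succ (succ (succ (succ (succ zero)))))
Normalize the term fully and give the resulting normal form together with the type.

reduced normal form:
  vcons Nat (succ (succ (succ zero))) (succ (succ (succ (succ zero)))) (vcons Nat (succ (succ zero)) (succ (succ (succ (succ (succ (succ (succ (succ (succ zero))))))))) (vcons Nat (succ zero) (succ (succ (succ (succ (succ zero))))) (vcons Nat zero (succ (succ (succ zero))) (vnil Nat))))
type:
  Vec Nat (succ (succ (succ (succ zero))))
observation: normalization takes exactly 27 steps under the normal-order strategy.
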